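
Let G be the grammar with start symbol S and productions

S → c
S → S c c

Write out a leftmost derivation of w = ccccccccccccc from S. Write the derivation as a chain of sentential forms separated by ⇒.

S ⇒ Scc ⇒ Scccc ⇒ Scccccc ⇒ Scccccccc ⇒ Scccccccccc ⇒ Scccccccccccc ⇒ ccccccccccccc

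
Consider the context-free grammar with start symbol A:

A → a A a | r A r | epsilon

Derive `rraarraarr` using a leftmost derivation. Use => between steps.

A => rAr => rrArr => rraAarr => rraaAaarr => rraarAraarr => rraarraarr

A => rAr   [A → r A r]
rAr => rrArr   [A → r A r]
rrArr => rraAarr   [A → a A a]
rraAarr => rraaAaarr   [A → a A a]
rraaAaarr => rraarAraarr   [A → r A r]
rraarAraarr => rraarraarr   [A → epsilon]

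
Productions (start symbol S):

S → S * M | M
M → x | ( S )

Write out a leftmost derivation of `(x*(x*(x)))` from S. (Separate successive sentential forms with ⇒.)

S ⇒ M ⇒ (S) ⇒ (S*M) ⇒ (M*M) ⇒ (x*M) ⇒ (x*(S)) ⇒ (x*(S*M)) ⇒ (x*(M*M)) ⇒ (x*(x*M)) ⇒ (x*(x*(S))) ⇒ (x*(x*(M))) ⇒ (x*(x*(x)))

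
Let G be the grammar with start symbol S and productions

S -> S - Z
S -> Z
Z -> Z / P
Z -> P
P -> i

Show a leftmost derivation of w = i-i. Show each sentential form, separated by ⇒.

S ⇒ S-Z   [S -> S - Z]
S-Z ⇒ Z-Z   [S -> Z]
Z-Z ⇒ P-Z   [Z -> P]
P-Z ⇒ i-Z   [P -> i]
i-Z ⇒ i-P   [Z -> P]
i-P ⇒ i-i   [P -> i]

S⇒S-Z⇒Z-Z⇒P-Z⇒i-Z⇒i-P⇒i-i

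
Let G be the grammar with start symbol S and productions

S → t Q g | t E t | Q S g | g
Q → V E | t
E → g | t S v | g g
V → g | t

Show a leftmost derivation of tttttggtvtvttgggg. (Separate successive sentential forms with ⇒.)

S ⇒ QSg ⇒ VESg ⇒ tESg ⇒ ttSvSg ⇒ tttEtvSg ⇒ ttttSvtvSg ⇒ tttttEtvtvSg ⇒ tttttggtvtvSg ⇒ tttttggtvtvtQgg ⇒ tttttggtvtvtVEgg ⇒ tttttggtvtvttEgg ⇒ tttttggtvtvttgggg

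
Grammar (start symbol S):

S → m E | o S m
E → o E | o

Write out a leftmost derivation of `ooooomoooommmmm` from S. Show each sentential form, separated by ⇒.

S ⇒ oSm   [S → o S m]
oSm ⇒ ooSmm   [S → o S m]
ooSmm ⇒ oooSmmm   [S → o S m]
oooSmmm ⇒ ooooSmmmm   [S → o S m]
ooooSmmmm ⇒ oooooSmmmmm   [S → o S m]
oooooSmmmmm ⇒ ooooomEmmmmm   [S → m E]
ooooomEmmmmm ⇒ ooooomoEmmmmm   [E → o E]
ooooomoEmmmmm ⇒ ooooomooEmmmmm   [E → o E]
ooooomooEmmmmm ⇒ ooooomoooEmmmmm   [E → o E]
ooooomoooEmmmmm ⇒ ooooomoooommmmm   [E → o]

S⇒oSm⇒ooSmm⇒oooSmmm⇒ooooSmmmm⇒oooooSmmmmm⇒ooooomEmmmmm⇒ooooomoEmmmmm⇒ooooomooEmmmmm⇒ooooomoooEmmmmm⇒ooooomoooommmmm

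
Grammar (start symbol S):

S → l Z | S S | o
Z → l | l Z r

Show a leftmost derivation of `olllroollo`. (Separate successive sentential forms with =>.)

S => SS => oS => oSS => oSSS => oSSSS => olZSSS => ollZrSSS => olllrSSS => olllrSSSS => olllroSSS => olllrooSS => olllroolZS => olllroollS => olllroollo

S => SS   [S → S S]
SS => oS   [S → o]
oS => oSS   [S → S S]
oSS => oSSS   [S → S S]
oSSS => oSSSS   [S → S S]
oSSSS => olZSSS   [S → l Z]
olZSSS => ollZrSSS   [Z → l Z r]
ollZrSSS => olllrSSS   [Z → l]
olllrSSS => olllrSSSS   [S → S S]
olllrSSSS => olllroSSS   [S → o]
olllroSSS => olllrooSS   [S → o]
olllrooSS => olllroolZS   [S → l Z]
olllroolZS => olllroollS   [Z → l]
olllroollS => olllroollo   [S → o]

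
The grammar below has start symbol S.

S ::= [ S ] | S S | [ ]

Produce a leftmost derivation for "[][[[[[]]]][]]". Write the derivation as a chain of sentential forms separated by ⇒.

S⇒SS⇒[]S⇒[][S]⇒[][SS]⇒[][[S]S]⇒[][[[S]]S]⇒[][[[[S]]]S]⇒[][[[[[]]]]S]⇒[][[[[[]]]][]]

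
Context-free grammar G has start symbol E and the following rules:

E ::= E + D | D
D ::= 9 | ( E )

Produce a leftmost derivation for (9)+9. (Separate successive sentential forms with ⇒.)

E ⇒ E+D ⇒ D+D ⇒ (E)+D ⇒ (D)+D ⇒ (9)+D ⇒ (9)+9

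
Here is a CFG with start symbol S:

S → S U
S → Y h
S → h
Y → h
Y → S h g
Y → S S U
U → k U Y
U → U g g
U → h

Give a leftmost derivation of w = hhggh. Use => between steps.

S => SU => SUU => hUU => hUggU => hhggU => hhggh

S => SU   [S → S U]
SU => SUU   [S → S U]
SUU => hUU   [S → h]
hUU => hUggU   [U → U g g]
hUggU => hhggU   [U → h]
hhggU => hhggh   [U → h]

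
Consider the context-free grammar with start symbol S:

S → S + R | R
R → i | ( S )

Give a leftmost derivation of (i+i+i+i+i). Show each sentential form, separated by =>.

S => R   [S → R]
R => (S)   [R → ( S )]
(S) => (S+R)   [S → S + R]
(S+R) => (S+R+R)   [S → S + R]
(S+R+R) => (S+R+R+R)   [S → S + R]
(S+R+R+R) => (S+R+R+R+R)   [S → S + R]
(S+R+R+R+R) => (R+R+R+R+R)   [S → R]
(R+R+R+R+R) => (i+R+R+R+R)   [R → i]
(i+R+R+R+R) => (i+i+R+R+R)   [R → i]
(i+i+R+R+R) => (i+i+i+R+R)   [R → i]
(i+i+i+R+R) => (i+i+i+i+R)   [R → i]
(i+i+i+i+R) => (i+i+i+i+i)   [R → i]

S => R => (S) => (S+R) => (S+R+R) => (S+R+R+R) => (S+R+R+R+R) => (R+R+R+R+R) => (i+R+R+R+R) => (i+i+R+R+R) => (i+i+i+R+R) => (i+i+i+i+R) => (i+i+i+i+i)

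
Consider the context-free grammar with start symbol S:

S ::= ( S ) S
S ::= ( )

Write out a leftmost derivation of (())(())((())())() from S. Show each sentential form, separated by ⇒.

S ⇒ (S)S   [S ::= ( S ) S]
(S)S ⇒ (())S   [S ::= ( )]
(())S ⇒ (())(S)S   [S ::= ( S ) S]
(())(S)S ⇒ (())(())S   [S ::= ( )]
(())(())S ⇒ (())(())(S)S   [S ::= ( S ) S]
(())(())(S)S ⇒ (())(())((S)S)S   [S ::= ( S ) S]
(())(())((S)S)S ⇒ (())(())((())S)S   [S ::= ( )]
(())(())((())S)S ⇒ (())(())((())())S   [S ::= ( )]
(())(())((())())S ⇒ (())(())((())())()   [S ::= ( )]

S⇒(S)S⇒(())S⇒(())(S)S⇒(())(())S⇒(())(())(S)S⇒(())(())((S)S)S⇒(())(())((())S)S⇒(())(())((())())S⇒(())(())((())())()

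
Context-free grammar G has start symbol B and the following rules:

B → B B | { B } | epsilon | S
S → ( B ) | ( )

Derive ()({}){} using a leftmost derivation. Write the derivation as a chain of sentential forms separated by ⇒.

B ⇒ BB ⇒ SB ⇒ ()B ⇒ ()BB ⇒ ()BBB ⇒ ()SBB ⇒ ()(B)BB ⇒ ()({B})BB ⇒ ()({})BB ⇒ ()({}){B}B ⇒ ()({}){}B ⇒ ()({}){}

B ⇒ BB   [B → B B]
BB ⇒ SB   [B → S]
SB ⇒ ()B   [S → ( )]
()B ⇒ ()BB   [B → B B]
()BB ⇒ ()BBB   [B → B B]
()BBB ⇒ ()SBB   [B → S]
()SBB ⇒ ()(B)BB   [S → ( B )]
()(B)BB ⇒ ()({B})BB   [B → { B }]
()({B})BB ⇒ ()({})BB   [B → epsilon]
()({})BB ⇒ ()({}){B}B   [B → { B }]
()({}){B}B ⇒ ()({}){}B   [B → epsilon]
()({}){}B ⇒ ()({}){}   [B → epsilon]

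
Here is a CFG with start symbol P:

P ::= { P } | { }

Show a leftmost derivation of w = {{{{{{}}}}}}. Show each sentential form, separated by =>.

P => {P} => {{P}} => {{{P}}} => {{{{P}}}} => {{{{{P}}}}} => {{{{{{}}}}}}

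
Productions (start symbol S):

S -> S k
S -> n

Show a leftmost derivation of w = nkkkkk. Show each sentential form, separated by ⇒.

S ⇒ Sk ⇒ Skk ⇒ Skkk ⇒ Skkkk ⇒ Skkkkk ⇒ nkkkkk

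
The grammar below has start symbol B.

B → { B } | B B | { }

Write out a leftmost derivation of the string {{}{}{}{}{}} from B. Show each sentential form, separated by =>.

B => {B}   [B → { B }]
{B} => {BB}   [B → B B]
{BB} => {BBB}   [B → B B]
{BBB} => {BBBB}   [B → B B]
{BBBB} => {{}BBB}   [B → { }]
{{}BBB} => {{}BBBB}   [B → B B]
{{}BBBB} => {{}{}BBB}   [B → { }]
{{}{}BBB} => {{}{}{}BB}   [B → { }]
{{}{}{}BB} => {{}{}{}{}B}   [B → { }]
{{}{}{}{}B} => {{}{}{}{}{}}   [B → { }]

B=>{B}=>{BB}=>{BBB}=>{BBBB}=>{{}BBB}=>{{}BBBB}=>{{}{}BBB}=>{{}{}{}BB}=>{{}{}{}{}B}=>{{}{}{}{}{}}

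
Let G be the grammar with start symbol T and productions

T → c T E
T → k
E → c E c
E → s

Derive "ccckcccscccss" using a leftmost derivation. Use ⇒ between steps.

T ⇒ cTE ⇒ ccTEE ⇒ cccTEEE ⇒ ccckEEE ⇒ ccckcEcEE ⇒ ccckccEccEE ⇒ ccckcccEcccEE ⇒ ccckcccscccEE ⇒ ccckcccscccsE ⇒ ccckcccscccss

T ⇒ cTE   [T → c T E]
cTE ⇒ ccTEE   [T → c T E]
ccTEE ⇒ cccTEEE   [T → c T E]
cccTEEE ⇒ ccckEEE   [T → k]
ccckEEE ⇒ ccckcEcEE   [E → c E c]
ccckcEcEE ⇒ ccckccEccEE   [E → c E c]
ccckccEccEE ⇒ ccckcccEcccEE   [E → c E c]
ccckcccEcccEE ⇒ ccckcccscccEE   [E → s]
ccckcccscccEE ⇒ ccckcccscccsE   [E → s]
ccckcccscccsE ⇒ ccckcccscccss   [E → s]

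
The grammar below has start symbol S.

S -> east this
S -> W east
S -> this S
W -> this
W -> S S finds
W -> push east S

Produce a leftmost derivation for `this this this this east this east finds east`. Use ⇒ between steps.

S ⇒ this S ⇒ this this S ⇒ this this this S ⇒ this this this W east ⇒ this this this S S finds east ⇒ this this this W east S finds east ⇒ this this this this east S finds east ⇒ this this this this east W east finds east ⇒ this this this this east this east finds east

S ⇒ this S   [S -> this S]
this S ⇒ this this S   [S -> this S]
this this S ⇒ this this this S   [S -> this S]
this this this S ⇒ this this this W east   [S -> W east]
this this this W east ⇒ this this this S S finds east   [W -> S S finds]
this this this S S finds east ⇒ this this this W east S finds east   [S -> W east]
this this this W east S finds east ⇒ this this this this east S finds east   [W -> this]
this this this this east S finds east ⇒ this this this this east W east finds east   [S -> W east]
this this this this east W east finds east ⇒ this this this this east this east finds east   [W -> this]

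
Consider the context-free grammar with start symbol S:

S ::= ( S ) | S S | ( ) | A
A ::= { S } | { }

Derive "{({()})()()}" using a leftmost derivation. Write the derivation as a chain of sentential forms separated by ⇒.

S⇒A⇒{S}⇒{SS}⇒{SSS}⇒{(S)SS}⇒{(A)SS}⇒{({S})SS}⇒{({()})SS}⇒{({()})()S}⇒{({()})()()}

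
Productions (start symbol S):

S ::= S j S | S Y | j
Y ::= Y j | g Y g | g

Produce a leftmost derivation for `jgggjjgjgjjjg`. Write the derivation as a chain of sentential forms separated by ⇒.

S ⇒ SjS ⇒ SYjS ⇒ jYjS ⇒ jYjjS ⇒ jgYgjjS ⇒ jgYjgjjS ⇒ jggYgjgjjS ⇒ jggYjgjgjjS ⇒ jggYjjgjgjjS ⇒ jgggjjgjgjjS ⇒ jgggjjgjgjjSY ⇒ jgggjjgjgjjjY ⇒ jgggjjgjgjjjg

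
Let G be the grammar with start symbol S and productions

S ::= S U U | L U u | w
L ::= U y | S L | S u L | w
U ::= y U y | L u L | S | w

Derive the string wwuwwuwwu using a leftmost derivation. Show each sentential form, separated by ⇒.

S ⇒ LUu   [S ::= L U u]
LUu ⇒ SuLUu   [L ::= S u L]
SuLUu ⇒ SUUuLUu   [S ::= S U U]
SUUuLUu ⇒ LUuUUuLUu   [S ::= L U u]
LUuUUuLUu ⇒ wUuUUuLUu   [L ::= w]
wUuUUuLUu ⇒ wwuUUuLUu   [U ::= w]
wwuUUuLUu ⇒ wwuwUuLUu   [U ::= w]
wwuwUuLUu ⇒ wwuwwuLUu   [U ::= w]
wwuwwuLUu ⇒ wwuwwuwUu   [L ::= w]
wwuwwuwUu ⇒ wwuwwuwwu   [U ::= w]

S ⇒ LUu ⇒ SuLUu ⇒ SUUuLUu ⇒ LUuUUuLUu ⇒ wUuUUuLUu ⇒ wwuUUuLUu ⇒ wwuwUuLUu ⇒ wwuwwuLUu ⇒ wwuwwuwUu ⇒ wwuwwuwwu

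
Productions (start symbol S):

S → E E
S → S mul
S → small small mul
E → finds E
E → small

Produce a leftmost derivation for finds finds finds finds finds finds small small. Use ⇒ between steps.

S ⇒ E E   [S → E E]
E E ⇒ finds E E   [E → finds E]
finds E E ⇒ finds finds E E   [E → finds E]
finds finds E E ⇒ finds finds finds E E   [E → finds E]
finds finds finds E E ⇒ finds finds finds finds E E   [E → finds E]
finds finds finds finds E E ⇒ finds finds finds finds finds E E   [E → finds E]
finds finds finds finds finds E E ⇒ finds finds finds finds finds finds E E   [E → finds E]
finds finds finds finds finds finds E E ⇒ finds finds finds finds finds finds small E   [E → small]
finds finds finds finds finds finds small E ⇒ finds finds finds finds finds finds small small   [E → small]

S ⇒ E E ⇒ finds E E ⇒ finds finds E E ⇒ finds finds finds E E ⇒ finds finds finds finds E E ⇒ finds finds finds finds finds E E ⇒ finds finds finds finds finds finds E E ⇒ finds finds finds finds finds finds small E ⇒ finds finds finds finds finds finds small small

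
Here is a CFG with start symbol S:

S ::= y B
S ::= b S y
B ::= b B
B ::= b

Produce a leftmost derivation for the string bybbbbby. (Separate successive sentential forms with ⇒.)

S ⇒ bSy ⇒ byBy ⇒ bybBy ⇒ bybbBy ⇒ bybbbBy ⇒ bybbbbBy ⇒ bybbbbby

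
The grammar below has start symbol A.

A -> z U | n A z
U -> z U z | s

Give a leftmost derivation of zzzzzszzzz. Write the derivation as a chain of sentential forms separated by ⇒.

A ⇒ zU   [A -> z U]
zU ⇒ zzUz   [U -> z U z]
zzUz ⇒ zzzUzz   [U -> z U z]
zzzUzz ⇒ zzzzUzzz   [U -> z U z]
zzzzUzzz ⇒ zzzzzUzzzz   [U -> z U z]
zzzzzUzzzz ⇒ zzzzzszzzz   [U -> s]

A ⇒ zU ⇒ zzUz ⇒ zzzUzz ⇒ zzzzUzzz ⇒ zzzzzUzzzz ⇒ zzzzzszzzz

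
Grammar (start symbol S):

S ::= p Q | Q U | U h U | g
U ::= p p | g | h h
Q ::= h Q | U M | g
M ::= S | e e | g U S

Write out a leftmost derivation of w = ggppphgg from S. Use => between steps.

S => QU   [S ::= Q U]
QU => UMU   [Q ::= U M]
UMU => gMU   [U ::= g]
gMU => ggUSU   [M ::= g U S]
ggUSU => ggppSU   [U ::= p p]
ggppSU => ggpppQU   [S ::= p Q]
ggpppQU => ggppphQU   [Q ::= h Q]
ggppphQU => ggppphgU   [Q ::= g]
ggppphgU => ggppphgg   [U ::= g]

S => QU => UMU => gMU => ggUSU => ggppSU => ggpppQU => ggppphQU => ggppphgU => ggppphgg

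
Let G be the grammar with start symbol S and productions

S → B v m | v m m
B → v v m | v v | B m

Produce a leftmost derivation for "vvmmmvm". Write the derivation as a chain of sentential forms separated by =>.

S=>Bvm=>Bmvm=>Bmmvm=>Bmmmvm=>vvmmmvm

S => Bvm   [S → B v m]
Bvm => Bmvm   [B → B m]
Bmvm => Bmmvm   [B → B m]
Bmmvm => Bmmmvm   [B → B m]
Bmmmvm => vvmmmvm   [B → v v]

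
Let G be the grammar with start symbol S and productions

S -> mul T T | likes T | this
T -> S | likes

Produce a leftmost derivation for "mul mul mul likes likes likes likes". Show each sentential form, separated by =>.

S => mul T T   [S -> mul T T]
mul T T => mul S T   [T -> S]
mul S T => mul mul T T T   [S -> mul T T]
mul mul T T T => mul mul S T T   [T -> S]
mul mul S T T => mul mul mul T T T T   [S -> mul T T]
mul mul mul T T T T => mul mul mul likes T T T   [T -> likes]
mul mul mul likes T T T => mul mul mul likes likes T T   [T -> likes]
mul mul mul likes likes T T => mul mul mul likes likes likes T   [T -> likes]
mul mul mul likes likes likes T => mul mul mul likes likes likes likes   [T -> likes]

S => mul T T => mul S T => mul mul T T T => mul mul S T T => mul mul mul T T T T => mul mul mul likes T T T => mul mul mul likes likes T T => mul mul mul likes likes likes T => mul mul mul likes likes likes likes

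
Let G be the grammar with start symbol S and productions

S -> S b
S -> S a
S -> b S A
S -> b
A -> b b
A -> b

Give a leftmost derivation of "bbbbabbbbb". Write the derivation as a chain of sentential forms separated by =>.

S => Sb   [S -> S b]
Sb => bSAb   [S -> b S A]
bSAb => bbSAAb   [S -> b S A]
bbSAAb => bbbSAAAb   [S -> b S A]
bbbSAAAb => bbbSaAAAb   [S -> S a]
bbbSaAAAb => bbbbaAAAb   [S -> b]
bbbbaAAAb => bbbbabbAAb   [A -> b b]
bbbbabbAAb => bbbbabbbAb   [A -> b]
bbbbabbbAb => bbbbabbbbb   [A -> b]

S=>Sb=>bSAb=>bbSAAb=>bbbSAAAb=>bbbSaAAAb=>bbbbaAAAb=>bbbbabbAAb=>bbbbabbbAb=>bbbbabbbbb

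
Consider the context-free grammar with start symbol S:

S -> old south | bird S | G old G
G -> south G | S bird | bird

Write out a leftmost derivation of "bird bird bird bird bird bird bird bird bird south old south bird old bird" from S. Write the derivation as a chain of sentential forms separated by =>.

S => bird S => bird bird S => bird bird bird S => bird bird bird bird S => bird bird bird bird bird S => bird bird bird bird bird bird S => bird bird bird bird bird bird bird S => bird bird bird bird bird bird bird bird S => bird bird bird bird bird bird bird bird bird S => bird bird bird bird bird bird bird bird bird G old G => bird bird bird bird bird bird bird bird bird south G old G => bird bird bird bird bird bird bird bird bird south S bird old G => bird bird bird bird bird bird bird bird bird south old south bird old G => bird bird bird bird bird bird bird bird bird south old south bird old bird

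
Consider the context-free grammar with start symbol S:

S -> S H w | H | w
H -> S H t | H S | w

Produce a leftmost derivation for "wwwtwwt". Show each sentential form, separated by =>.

S => H => SHt => SHwHt => wHwHt => wSHtwHt => wwHtwHt => wwwtwHt => wwwtwwt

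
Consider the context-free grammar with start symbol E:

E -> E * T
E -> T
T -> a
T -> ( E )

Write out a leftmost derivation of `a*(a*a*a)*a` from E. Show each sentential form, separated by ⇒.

E ⇒ E*T   [E -> E * T]
E*T ⇒ E*T*T   [E -> E * T]
E*T*T ⇒ T*T*T   [E -> T]
T*T*T ⇒ a*T*T   [T -> a]
a*T*T ⇒ a*(E)*T   [T -> ( E )]
a*(E)*T ⇒ a*(E*T)*T   [E -> E * T]
a*(E*T)*T ⇒ a*(E*T*T)*T   [E -> E * T]
a*(E*T*T)*T ⇒ a*(T*T*T)*T   [E -> T]
a*(T*T*T)*T ⇒ a*(a*T*T)*T   [T -> a]
a*(a*T*T)*T ⇒ a*(a*a*T)*T   [T -> a]
a*(a*a*T)*T ⇒ a*(a*a*a)*T   [T -> a]
a*(a*a*a)*T ⇒ a*(a*a*a)*a   [T -> a]

E⇒E*T⇒E*T*T⇒T*T*T⇒a*T*T⇒a*(E)*T⇒a*(E*T)*T⇒a*(E*T*T)*T⇒a*(T*T*T)*T⇒a*(a*T*T)*T⇒a*(a*a*T)*T⇒a*(a*a*a)*T⇒a*(a*a*a)*a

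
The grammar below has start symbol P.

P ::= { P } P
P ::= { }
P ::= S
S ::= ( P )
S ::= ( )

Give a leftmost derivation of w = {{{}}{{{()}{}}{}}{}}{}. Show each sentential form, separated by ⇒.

P ⇒ {P}P ⇒ {{P}P}P ⇒ {{{}}P}P ⇒ {{{}}{P}P}P ⇒ {{{}}{{P}P}P}P ⇒ {{{}}{{{P}P}P}P}P ⇒ {{{}}{{{S}P}P}P}P ⇒ {{{}}{{{()}P}P}P}P ⇒ {{{}}{{{()}{}}P}P}P ⇒ {{{}}{{{()}{}}{}}P}P ⇒ {{{}}{{{()}{}}{}}{}}P ⇒ {{{}}{{{()}{}}{}}{}}{}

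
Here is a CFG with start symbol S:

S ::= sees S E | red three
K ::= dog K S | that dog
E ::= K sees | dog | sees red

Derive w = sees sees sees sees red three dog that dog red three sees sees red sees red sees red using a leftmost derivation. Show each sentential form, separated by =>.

S => sees S E   [S ::= sees S E]
sees S E => sees sees S E E   [S ::= sees S E]
sees sees S E E => sees sees sees S E E E   [S ::= sees S E]
sees sees sees S E E E => sees sees sees sees S E E E E   [S ::= sees S E]
sees sees sees sees S E E E E => sees sees sees sees red three E E E E   [S ::= red three]
sees sees sees sees red three E E E E => sees sees sees sees red three K sees E E E   [E ::= K sees]
sees sees sees sees red three K sees E E E => sees sees sees sees red three dog K S sees E E E   [K ::= dog K S]
sees sees sees sees red three dog K S sees E E E => sees sees sees sees red three dog that dog S sees E E E   [K ::= that dog]
sees sees sees sees red three dog that dog S sees E E E => sees sees sees sees red three dog that dog red three sees E E E   [S ::= red three]
sees sees sees sees red three dog that dog red three sees E E E => sees sees sees sees red three dog that dog red three sees sees red E E   [E ::= sees red]
sees sees sees sees red three dog that dog red three sees sees red E E => sees sees sees sees red three dog that dog red three sees sees red sees red E   [E ::= sees red]
sees sees sees sees red three dog that dog red three sees sees red sees red E => sees sees sees sees red three dog that dog red three sees sees red sees red sees red   [E ::= sees red]

S => sees S E => sees sees S E E => sees sees sees S E E E => sees sees sees sees S E E E E => sees sees sees sees red three E E E E => sees sees sees sees red three K sees E E E => sees sees sees sees red three dog K S sees E E E => sees sees sees sees red three dog that dog S sees E E E => sees sees sees sees red three dog that dog red three sees E E E => sees sees sees sees red three dog that dog red three sees sees red E E => sees sees sees sees red three dog that dog red three sees sees red sees red E => sees sees sees sees red three dog that dog red three sees sees red sees red sees red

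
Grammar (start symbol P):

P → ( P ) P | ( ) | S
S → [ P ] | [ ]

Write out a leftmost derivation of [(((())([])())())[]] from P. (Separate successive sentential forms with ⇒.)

P ⇒ S ⇒ [P] ⇒ [(P)P] ⇒ [((P)P)P] ⇒ [(((P)P)P)P] ⇒ [(((())P)P)P] ⇒ [(((())(P)P)P)P] ⇒ [(((())(S)P)P)P] ⇒ [(((())([])P)P)P] ⇒ [(((())([])())P)P] ⇒ [(((())([])())())P] ⇒ [(((())([])())())S] ⇒ [(((())([])())())[]]

P ⇒ S   [P → S]
S ⇒ [P]   [S → [ P ]]
[P] ⇒ [(P)P]   [P → ( P ) P]
[(P)P] ⇒ [((P)P)P]   [P → ( P ) P]
[((P)P)P] ⇒ [(((P)P)P)P]   [P → ( P ) P]
[(((P)P)P)P] ⇒ [(((())P)P)P]   [P → ( )]
[(((())P)P)P] ⇒ [(((())(P)P)P)P]   [P → ( P ) P]
[(((())(P)P)P)P] ⇒ [(((())(S)P)P)P]   [P → S]
[(((())(S)P)P)P] ⇒ [(((())([])P)P)P]   [S → [ ]]
[(((())([])P)P)P] ⇒ [(((())([])())P)P]   [P → ( )]
[(((())([])())P)P] ⇒ [(((())([])())())P]   [P → ( )]
[(((())([])())())P] ⇒ [(((())([])())())S]   [P → S]
[(((())([])())())S] ⇒ [(((())([])())())[]]   [S → [ ]]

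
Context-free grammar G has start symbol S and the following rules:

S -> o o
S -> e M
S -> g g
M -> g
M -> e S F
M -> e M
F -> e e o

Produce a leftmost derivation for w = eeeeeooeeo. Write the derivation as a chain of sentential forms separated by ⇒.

S ⇒ eM   [S -> e M]
eM ⇒ eeM   [M -> e M]
eeM ⇒ eeeM   [M -> e M]
eeeM ⇒ eeeeM   [M -> e M]
eeeeM ⇒ eeeeeSF   [M -> e S F]
eeeeeSF ⇒ eeeeeooF   [S -> o o]
eeeeeooF ⇒ eeeeeooeeo   [F -> e e o]

S ⇒ eM ⇒ eeM ⇒ eeeM ⇒ eeeeM ⇒ eeeeeSF ⇒ eeeeeooF ⇒ eeeeeooeeo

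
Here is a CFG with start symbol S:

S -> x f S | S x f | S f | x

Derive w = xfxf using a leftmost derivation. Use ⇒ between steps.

S ⇒ xfS   [S -> x f S]
xfS ⇒ xfSf   [S -> S f]
xfSf ⇒ xfxf   [S -> x]

S ⇒ xfS ⇒ xfSf ⇒ xfxf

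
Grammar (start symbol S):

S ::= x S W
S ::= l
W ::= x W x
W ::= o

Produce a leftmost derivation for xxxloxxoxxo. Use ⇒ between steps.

S⇒xSW⇒xxSWW⇒xxxSWWW⇒xxxlWWW⇒xxxloWW⇒xxxloxWxW⇒xxxloxxWxxW⇒xxxloxxoxxW⇒xxxloxxoxxo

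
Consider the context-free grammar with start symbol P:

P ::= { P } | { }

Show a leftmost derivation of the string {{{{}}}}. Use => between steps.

P => {P} => {{P}} => {{{P}}} => {{{{}}}}

P => {P}   [P ::= { P }]
{P} => {{P}}   [P ::= { P }]
{{P}} => {{{P}}}   [P ::= { P }]
{{{P}}} => {{{{}}}}   [P ::= { }]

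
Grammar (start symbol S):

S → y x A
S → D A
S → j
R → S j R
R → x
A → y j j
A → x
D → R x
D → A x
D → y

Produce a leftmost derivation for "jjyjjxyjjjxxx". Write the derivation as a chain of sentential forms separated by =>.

S => DA => RxA => SjRxA => jjRxA => jjSjRxA => jjDAjRxA => jjAxAjRxA => jjyjjxAjRxA => jjyjjxyjjjRxA => jjyjjxyjjjxxA => jjyjjxyjjjxxx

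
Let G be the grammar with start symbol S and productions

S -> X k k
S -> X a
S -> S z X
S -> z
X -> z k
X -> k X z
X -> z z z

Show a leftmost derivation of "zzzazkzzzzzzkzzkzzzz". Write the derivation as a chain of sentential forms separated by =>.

S => SzX => SzXzX => SzXzXzX => SzXzXzXzX => XazXzXzXzX => zzzazXzXzXzX => zzzazkXzzXzXzX => zzzazkzzzzzXzXzX => zzzazkzzzzzzkzXzX => zzzazkzzzzzzkzzkzX => zzzazkzzzzzzkzzkzzzz

S => SzX   [S -> S z X]
SzX => SzXzX   [S -> S z X]
SzXzX => SzXzXzX   [S -> S z X]
SzXzXzX => SzXzXzXzX   [S -> S z X]
SzXzXzXzX => XazXzXzXzX   [S -> X a]
XazXzXzXzX => zzzazXzXzXzX   [X -> z z z]
zzzazXzXzXzX => zzzazkXzzXzXzX   [X -> k X z]
zzzazkXzzXzXzX => zzzazkzzzzzXzXzX   [X -> z z z]
zzzazkzzzzzXzXzX => zzzazkzzzzzzkzXzX   [X -> z k]
zzzazkzzzzzzkzXzX => zzzazkzzzzzzkzzkzX   [X -> z k]
zzzazkzzzzzzkzzkzX => zzzazkzzzzzzkzzkzzzz   [X -> z z z]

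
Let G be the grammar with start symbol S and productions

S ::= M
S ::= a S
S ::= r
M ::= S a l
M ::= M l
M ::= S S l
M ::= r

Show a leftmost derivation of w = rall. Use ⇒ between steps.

S ⇒ M   [S ::= M]
M ⇒ Ml   [M ::= M l]
Ml ⇒ Sall   [M ::= S a l]
Sall ⇒ Mall   [S ::= M]
Mall ⇒ rall   [M ::= r]

S ⇒ M ⇒ Ml ⇒ Sall ⇒ Mall ⇒ rall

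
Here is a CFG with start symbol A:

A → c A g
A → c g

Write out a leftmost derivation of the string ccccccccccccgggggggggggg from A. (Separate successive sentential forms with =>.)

A=>cAg=>ccAgg=>cccAggg=>ccccAgggg=>cccccAggggg=>ccccccAgggggg=>cccccccAggggggg=>ccccccccAgggggggg=>cccccccccAggggggggg=>ccccccccccAgggggggggg=>cccccccccccAggggggggggg=>ccccccccccccgggggggggggg

A => cAg   [A → c A g]
cAg => ccAgg   [A → c A g]
ccAgg => cccAggg   [A → c A g]
cccAggg => ccccAgggg   [A → c A g]
ccccAgggg => cccccAggggg   [A → c A g]
cccccAggggg => ccccccAgggggg   [A → c A g]
ccccccAgggggg => cccccccAggggggg   [A → c A g]
cccccccAggggggg => ccccccccAgggggggg   [A → c A g]
ccccccccAgggggggg => cccccccccAggggggggg   [A → c A g]
cccccccccAggggggggg => ccccccccccAgggggggggg   [A → c A g]
ccccccccccAgggggggggg => cccccccccccAggggggggggg   [A → c A g]
cccccccccccAggggggggggg => ccccccccccccgggggggggggg   [A → c g]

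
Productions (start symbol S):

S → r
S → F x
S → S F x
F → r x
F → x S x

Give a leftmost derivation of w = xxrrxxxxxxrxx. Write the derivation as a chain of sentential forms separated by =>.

S=>SFx=>FxFx=>xSxxFx=>xFxxxFx=>xxSxxxxFx=>xxSFxxxxxFx=>xxrFxxxxxFx=>xxrrxxxxxxFx=>xxrrxxxxxxrxx

S => SFx   [S → S F x]
SFx => FxFx   [S → F x]
FxFx => xSxxFx   [F → x S x]
xSxxFx => xFxxxFx   [S → F x]
xFxxxFx => xxSxxxxFx   [F → x S x]
xxSxxxxFx => xxSFxxxxxFx   [S → S F x]
xxSFxxxxxFx => xxrFxxxxxFx   [S → r]
xxrFxxxxxFx => xxrrxxxxxxFx   [F → r x]
xxrrxxxxxxFx => xxrrxxxxxxrxx   [F → r x]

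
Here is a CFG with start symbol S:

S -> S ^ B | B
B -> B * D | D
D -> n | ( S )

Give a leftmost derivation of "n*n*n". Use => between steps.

S => B   [S -> B]
B => B*D   [B -> B * D]
B*D => B*D*D   [B -> B * D]
B*D*D => D*D*D   [B -> D]
D*D*D => n*D*D   [D -> n]
n*D*D => n*n*D   [D -> n]
n*n*D => n*n*n   [D -> n]

S => B => B*D => B*D*D => D*D*D => n*D*D => n*n*D => n*n*n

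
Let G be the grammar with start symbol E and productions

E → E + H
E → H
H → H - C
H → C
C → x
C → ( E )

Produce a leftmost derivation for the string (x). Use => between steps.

E => H => C => (E) => (H) => (C) => (x)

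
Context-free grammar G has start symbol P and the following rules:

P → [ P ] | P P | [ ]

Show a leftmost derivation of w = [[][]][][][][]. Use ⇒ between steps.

P⇒PP⇒PPP⇒PPPP⇒PPPPP⇒[P]PPPP⇒[PP]PPPP⇒[[]P]PPPP⇒[[][]]PPPP⇒[[][]][]PPP⇒[[][]][][]PP⇒[[][]][][][]P⇒[[][]][][][][]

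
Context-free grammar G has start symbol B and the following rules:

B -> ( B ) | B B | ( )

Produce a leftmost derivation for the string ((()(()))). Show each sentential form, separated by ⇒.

B⇒(B)⇒((B))⇒((BB))⇒((()B))⇒((()(B)))⇒((()(())))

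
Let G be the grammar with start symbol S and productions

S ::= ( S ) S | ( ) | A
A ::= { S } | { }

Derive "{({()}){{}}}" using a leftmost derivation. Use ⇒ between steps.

S ⇒ A   [S ::= A]
A ⇒ {S}   [A ::= { S }]
{S} ⇒ {(S)S}   [S ::= ( S ) S]
{(S)S} ⇒ {(A)S}   [S ::= A]
{(A)S} ⇒ {({S})S}   [A ::= { S }]
{({S})S} ⇒ {({()})S}   [S ::= ( )]
{({()})S} ⇒ {({()})A}   [S ::= A]
{({()})A} ⇒ {({()}){S}}   [A ::= { S }]
{({()}){S}} ⇒ {({()}){A}}   [S ::= A]
{({()}){A}} ⇒ {({()}){{}}}   [A ::= { }]

S ⇒ A ⇒ {S} ⇒ {(S)S} ⇒ {(A)S} ⇒ {({S})S} ⇒ {({()})S} ⇒ {({()})A} ⇒ {({()}){S}} ⇒ {({()}){A}} ⇒ {({()}){{}}}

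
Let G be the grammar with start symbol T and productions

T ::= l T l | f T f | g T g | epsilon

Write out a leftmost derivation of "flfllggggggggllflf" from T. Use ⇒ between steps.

T⇒fTf⇒flTlf⇒flfTflf⇒flflTlflf⇒flfllTllflf⇒flfllgTgllflf⇒flfllggTggllflf⇒flfllgggTgggllflf⇒flfllggggTggggllflf⇒flfllggggggggllflf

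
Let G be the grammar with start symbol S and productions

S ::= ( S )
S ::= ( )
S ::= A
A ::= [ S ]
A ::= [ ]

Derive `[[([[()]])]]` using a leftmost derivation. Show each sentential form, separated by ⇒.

S ⇒ A ⇒ [S] ⇒ [A] ⇒ [[S]] ⇒ [[(S)]] ⇒ [[(A)]] ⇒ [[([S])]] ⇒ [[([A])]] ⇒ [[([[S]])]] ⇒ [[([[()]])]]

S ⇒ A   [S ::= A]
A ⇒ [S]   [A ::= [ S ]]
[S] ⇒ [A]   [S ::= A]
[A] ⇒ [[S]]   [A ::= [ S ]]
[[S]] ⇒ [[(S)]]   [S ::= ( S )]
[[(S)]] ⇒ [[(A)]]   [S ::= A]
[[(A)]] ⇒ [[([S])]]   [A ::= [ S ]]
[[([S])]] ⇒ [[([A])]]   [S ::= A]
[[([A])]] ⇒ [[([[S]])]]   [A ::= [ S ]]
[[([[S]])]] ⇒ [[([[()]])]]   [S ::= ( )]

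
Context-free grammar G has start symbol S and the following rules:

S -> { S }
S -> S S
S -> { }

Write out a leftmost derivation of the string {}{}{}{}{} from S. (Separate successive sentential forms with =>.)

S => SS   [S -> S S]
SS => SSS   [S -> S S]
SSS => SSSS   [S -> S S]
SSSS => SSSSS   [S -> S S]
SSSSS => {}SSSS   [S -> { }]
{}SSSS => {}{}SSS   [S -> { }]
{}{}SSS => {}{}{}SS   [S -> { }]
{}{}{}SS => {}{}{}{}S   [S -> { }]
{}{}{}{}S => {}{}{}{}{}   [S -> { }]

S=>SS=>SSS=>SSSS=>SSSSS=>{}SSSS=>{}{}SSS=>{}{}{}SS=>{}{}{}{}S=>{}{}{}{}{}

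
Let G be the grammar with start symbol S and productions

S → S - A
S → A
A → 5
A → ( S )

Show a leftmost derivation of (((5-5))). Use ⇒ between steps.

S ⇒ A   [S → A]
A ⇒ (S)   [A → ( S )]
(S) ⇒ (A)   [S → A]
(A) ⇒ ((S))   [A → ( S )]
((S)) ⇒ ((A))   [S → A]
((A)) ⇒ (((S)))   [A → ( S )]
(((S))) ⇒ (((S-A)))   [S → S - A]
(((S-A))) ⇒ (((A-A)))   [S → A]
(((A-A))) ⇒ (((5-A)))   [A → 5]
(((5-A))) ⇒ (((5-5)))   [A → 5]

S⇒A⇒(S)⇒(A)⇒((S))⇒((A))⇒(((S)))⇒(((S-A)))⇒(((A-A)))⇒(((5-A)))⇒(((5-5)))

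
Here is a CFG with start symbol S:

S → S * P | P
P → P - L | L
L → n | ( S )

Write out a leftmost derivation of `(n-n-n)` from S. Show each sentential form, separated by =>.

S => P => L => (S) => (P) => (P-L) => (P-L-L) => (L-L-L) => (n-L-L) => (n-n-L) => (n-n-n)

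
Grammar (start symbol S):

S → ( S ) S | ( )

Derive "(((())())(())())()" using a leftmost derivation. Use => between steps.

S=>(S)S=>((S)S)S=>(((S)S)S)S=>(((())S)S)S=>(((())())S)S=>(((())())(S)S)S=>(((())())(())S)S=>(((())())(())())S=>(((())())(())())()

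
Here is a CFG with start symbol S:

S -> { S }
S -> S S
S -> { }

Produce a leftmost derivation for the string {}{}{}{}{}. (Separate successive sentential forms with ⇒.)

S ⇒ SS   [S -> S S]
SS ⇒ SSS   [S -> S S]
SSS ⇒ SSSS   [S -> S S]
SSSS ⇒ SSSSS   [S -> S S]
SSSSS ⇒ {}SSSS   [S -> { }]
{}SSSS ⇒ {}{}SSS   [S -> { }]
{}{}SSS ⇒ {}{}{}SS   [S -> { }]
{}{}{}SS ⇒ {}{}{}{}S   [S -> { }]
{}{}{}{}S ⇒ {}{}{}{}{}   [S -> { }]

S⇒SS⇒SSS⇒SSSS⇒SSSSS⇒{}SSSS⇒{}{}SSS⇒{}{}{}SS⇒{}{}{}{}S⇒{}{}{}{}{}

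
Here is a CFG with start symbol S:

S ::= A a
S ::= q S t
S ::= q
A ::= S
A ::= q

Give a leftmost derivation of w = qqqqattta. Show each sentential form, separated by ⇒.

S ⇒ Aa ⇒ Sa ⇒ qSta ⇒ qqStta ⇒ qqqSttta ⇒ qqqAattta ⇒ qqqqattta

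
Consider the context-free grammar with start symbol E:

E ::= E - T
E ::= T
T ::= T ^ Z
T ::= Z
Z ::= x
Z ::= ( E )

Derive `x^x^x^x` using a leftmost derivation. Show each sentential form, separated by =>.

E=>T=>T^Z=>T^Z^Z=>T^Z^Z^Z=>Z^Z^Z^Z=>x^Z^Z^Z=>x^x^Z^Z=>x^x^x^Z=>x^x^x^x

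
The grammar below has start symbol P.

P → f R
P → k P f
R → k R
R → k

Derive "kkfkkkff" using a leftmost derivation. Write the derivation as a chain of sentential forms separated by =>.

P => kPf   [P → k P f]
kPf => kkPff   [P → k P f]
kkPff => kkfRff   [P → f R]
kkfRff => kkfkRff   [R → k R]
kkfkRff => kkfkkRff   [R → k R]
kkfkkRff => kkfkkkff   [R → k]

P => kPf => kkPff => kkfRff => kkfkRff => kkfkkRff => kkfkkkff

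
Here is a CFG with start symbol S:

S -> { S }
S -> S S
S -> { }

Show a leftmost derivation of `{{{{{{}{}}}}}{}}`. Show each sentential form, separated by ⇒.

S⇒{S}⇒{SS}⇒{{S}S}⇒{{{S}}S}⇒{{{{S}}}S}⇒{{{{{S}}}}S}⇒{{{{{SS}}}}S}⇒{{{{{{}S}}}}S}⇒{{{{{{}{}}}}}S}⇒{{{{{{}{}}}}}{}}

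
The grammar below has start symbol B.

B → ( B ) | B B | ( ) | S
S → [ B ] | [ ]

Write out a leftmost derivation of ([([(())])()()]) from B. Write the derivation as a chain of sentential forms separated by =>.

B => (B)   [B → ( B )]
(B) => (S)   [B → S]
(S) => ([B])   [S → [ B ]]
([B]) => ([BB])   [B → B B]
([BB]) => ([(B)B])   [B → ( B )]
([(B)B]) => ([(S)B])   [B → S]
([(S)B]) => ([([B])B])   [S → [ B ]]
([([B])B]) => ([([(B)])B])   [B → ( B )]
([([(B)])B]) => ([([(())])B])   [B → ( )]
([([(())])B]) => ([([(())])BB])   [B → B B]
([([(())])BB]) => ([([(())])()B])   [B → ( )]
([([(())])()B]) => ([([(())])()()])   [B → ( )]

B=>(B)=>(S)=>([B])=>([BB])=>([(B)B])=>([(S)B])=>([([B])B])=>([([(B)])B])=>([([(())])B])=>([([(())])BB])=>([([(())])()B])=>([([(())])()()])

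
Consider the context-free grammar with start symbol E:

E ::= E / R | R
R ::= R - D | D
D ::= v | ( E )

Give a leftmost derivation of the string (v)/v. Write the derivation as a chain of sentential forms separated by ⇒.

E ⇒ E/R ⇒ R/R ⇒ D/R ⇒ (E)/R ⇒ (R)/R ⇒ (D)/R ⇒ (v)/R ⇒ (v)/D ⇒ (v)/v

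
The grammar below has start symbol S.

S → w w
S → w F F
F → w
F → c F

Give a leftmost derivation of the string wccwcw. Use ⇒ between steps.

S ⇒ wFF   [S → w F F]
wFF ⇒ wcFF   [F → c F]
wcFF ⇒ wccFF   [F → c F]
wccFF ⇒ wccwF   [F → w]
wccwF ⇒ wccwcF   [F → c F]
wccwcF ⇒ wccwcw   [F → w]

S ⇒ wFF ⇒ wcFF ⇒ wccFF ⇒ wccwF ⇒ wccwcF ⇒ wccwcw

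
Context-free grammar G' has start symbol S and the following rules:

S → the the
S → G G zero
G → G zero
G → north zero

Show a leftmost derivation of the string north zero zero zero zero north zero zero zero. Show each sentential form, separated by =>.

S => G G zero   [S → G G zero]
G G zero => G zero G zero   [G → G zero]
G zero G zero => G zero zero G zero   [G → G zero]
G zero zero G zero => G zero zero zero G zero   [G → G zero]
G zero zero zero G zero => north zero zero zero zero G zero   [G → north zero]
north zero zero zero zero G zero => north zero zero zero zero G zero zero   [G → G zero]
north zero zero zero zero G zero zero => north zero zero zero zero north zero zero zero   [G → north zero]

S => G G zero => G zero G zero => G zero zero G zero => G zero zero zero G zero => north zero zero zero zero G zero => north zero zero zero zero G zero zero => north zero zero zero zero north zero zero zero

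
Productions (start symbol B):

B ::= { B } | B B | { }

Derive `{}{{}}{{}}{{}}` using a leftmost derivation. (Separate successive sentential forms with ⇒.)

B ⇒ BB   [B ::= B B]
BB ⇒ {}B   [B ::= { }]
{}B ⇒ {}BB   [B ::= B B]
{}BB ⇒ {}BBB   [B ::= B B]
{}BBB ⇒ {}{B}BB   [B ::= { B }]
{}{B}BB ⇒ {}{{}}BB   [B ::= { }]
{}{{}}BB ⇒ {}{{}}{B}B   [B ::= { B }]
{}{{}}{B}B ⇒ {}{{}}{{}}B   [B ::= { }]
{}{{}}{{}}B ⇒ {}{{}}{{}}{B}   [B ::= { B }]
{}{{}}{{}}{B} ⇒ {}{{}}{{}}{{}}   [B ::= { }]

B ⇒ BB ⇒ {}B ⇒ {}BB ⇒ {}BBB ⇒ {}{B}BB ⇒ {}{{}}BB ⇒ {}{{}}{B}B ⇒ {}{{}}{{}}B ⇒ {}{{}}{{}}{B} ⇒ {}{{}}{{}}{{}}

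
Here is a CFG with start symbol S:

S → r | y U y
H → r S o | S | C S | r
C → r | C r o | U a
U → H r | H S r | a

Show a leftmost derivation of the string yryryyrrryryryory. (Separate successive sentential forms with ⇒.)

S ⇒ yUy   [S → y U y]
yUy ⇒ yHry   [U → H r]
yHry ⇒ yrSory   [H → r S o]
yrSory ⇒ yryUyory   [S → y U y]
yryUyory ⇒ yryHryory   [U → H r]
yryHryory ⇒ yryCSryory   [H → C S]
yryCSryory ⇒ yryrSryory   [C → r]
yryrSryory ⇒ yryryUyryory   [S → y U y]
yryryUyryory ⇒ yryryHryryory   [U → H r]
yryryHryryory ⇒ yryrySryryory   [H → S]
yryrySryryory ⇒ yryryyUyryryory   [S → y U y]
yryryyUyryryory ⇒ yryryyHSryryryory   [U → H S r]
yryryyHSryryryory ⇒ yryryyrSryryryory   [H → r]
yryryyrSryryryory ⇒ yryryyrrryryryory   [S → r]

S ⇒ yUy ⇒ yHry ⇒ yrSory ⇒ yryUyory ⇒ yryHryory ⇒ yryCSryory ⇒ yryrSryory ⇒ yryryUyryory ⇒ yryryHryryory ⇒ yryrySryryory ⇒ yryryyUyryryory ⇒ yryryyHSryryryory ⇒ yryryyrSryryryory ⇒ yryryyrrryryryory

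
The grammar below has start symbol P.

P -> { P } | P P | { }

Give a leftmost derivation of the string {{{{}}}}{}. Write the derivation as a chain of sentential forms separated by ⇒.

P ⇒ PP ⇒ {P}P ⇒ {{P}}P ⇒ {{{P}}}P ⇒ {{{{}}}}P ⇒ {{{{}}}}{}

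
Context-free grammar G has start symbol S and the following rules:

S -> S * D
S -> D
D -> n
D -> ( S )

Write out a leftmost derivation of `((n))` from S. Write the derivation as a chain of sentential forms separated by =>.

S => D => (S) => (D) => ((S)) => ((D)) => ((n))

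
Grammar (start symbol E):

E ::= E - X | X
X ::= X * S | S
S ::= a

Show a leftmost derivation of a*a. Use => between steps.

E => X   [E ::= X]
X => X*S   [X ::= X * S]
X*S => S*S   [X ::= S]
S*S => a*S   [S ::= a]
a*S => a*a   [S ::= a]

E => X => X*S => S*S => a*S => a*a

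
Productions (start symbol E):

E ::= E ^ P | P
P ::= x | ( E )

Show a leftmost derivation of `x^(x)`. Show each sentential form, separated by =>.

E => E^P   [E ::= E ^ P]
E^P => P^P   [E ::= P]
P^P => x^P   [P ::= x]
x^P => x^(E)   [P ::= ( E )]
x^(E) => x^(P)   [E ::= P]
x^(P) => x^(x)   [P ::= x]

E => E^P => P^P => x^P => x^(E) => x^(P) => x^(x)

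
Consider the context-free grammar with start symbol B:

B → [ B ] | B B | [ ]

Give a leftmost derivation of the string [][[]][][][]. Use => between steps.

B => BB => []B => []BB => []BBB => []BBBB => [][B]BBB => [][[]]BBB => [][[]][]BB => [][[]][][]B => [][[]][][][]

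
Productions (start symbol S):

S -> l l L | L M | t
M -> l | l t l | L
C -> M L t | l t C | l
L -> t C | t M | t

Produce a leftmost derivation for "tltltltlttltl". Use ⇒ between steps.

S ⇒ LM ⇒ tCM ⇒ tMLtM ⇒ tlLtM ⇒ tltCtM ⇒ tltMLttM ⇒ tltltlLttM ⇒ tltltltCttM ⇒ tltltltlttM ⇒ tltltltlttltl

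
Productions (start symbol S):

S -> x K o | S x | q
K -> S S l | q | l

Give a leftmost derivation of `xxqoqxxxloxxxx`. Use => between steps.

S => Sx => Sxx => Sxxx => Sxxxx => xKoxxxx => xSSloxxxx => xxKoSloxxxx => xxqoSloxxxx => xxqoSxloxxxx => xxqoSxxloxxxx => xxqoSxxxloxxxx => xxqoqxxxloxxxx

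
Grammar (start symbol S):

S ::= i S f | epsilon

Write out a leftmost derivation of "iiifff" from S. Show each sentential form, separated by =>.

S => iSf   [S ::= i S f]
iSf => iiSff   [S ::= i S f]
iiSff => iiiSfff   [S ::= i S f]
iiiSfff => iiifff   [S ::= epsilon]

S=>iSf=>iiSff=>iiiSfff=>iiifff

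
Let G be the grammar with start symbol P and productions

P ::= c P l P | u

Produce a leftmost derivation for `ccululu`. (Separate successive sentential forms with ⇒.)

P ⇒ cPlP   [P ::= c P l P]
cPlP ⇒ ccPlPlP   [P ::= c P l P]
ccPlPlP ⇒ cculPlP   [P ::= u]
cculPlP ⇒ ccululP   [P ::= u]
ccululP ⇒ ccululu   [P ::= u]

P ⇒ cPlP ⇒ ccPlPlP ⇒ cculPlP ⇒ ccululP ⇒ ccululu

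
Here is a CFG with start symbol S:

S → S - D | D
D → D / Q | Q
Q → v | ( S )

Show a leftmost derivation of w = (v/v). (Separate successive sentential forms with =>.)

S => D => Q => (S) => (D) => (D/Q) => (Q/Q) => (v/Q) => (v/v)

S => D   [S → D]
D => Q   [D → Q]
Q => (S)   [Q → ( S )]
(S) => (D)   [S → D]
(D) => (D/Q)   [D → D / Q]
(D/Q) => (Q/Q)   [D → Q]
(Q/Q) => (v/Q)   [Q → v]
(v/Q) => (v/v)   [Q → v]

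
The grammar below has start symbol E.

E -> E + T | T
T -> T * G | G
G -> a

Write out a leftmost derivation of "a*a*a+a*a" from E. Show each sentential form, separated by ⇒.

E ⇒ E+T ⇒ T+T ⇒ T*G+T ⇒ T*G*G+T ⇒ G*G*G+T ⇒ a*G*G+T ⇒ a*a*G+T ⇒ a*a*a+T ⇒ a*a*a+T*G ⇒ a*a*a+G*G ⇒ a*a*a+a*G ⇒ a*a*a+a*a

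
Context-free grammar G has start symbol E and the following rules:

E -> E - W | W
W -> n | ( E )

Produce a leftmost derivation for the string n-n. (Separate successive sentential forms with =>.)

E=>E-W=>W-W=>n-W=>n-n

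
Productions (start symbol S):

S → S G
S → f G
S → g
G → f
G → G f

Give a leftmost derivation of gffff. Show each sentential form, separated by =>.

S => SG   [S → S G]
SG => SGG   [S → S G]
SGG => gGG   [S → g]
gGG => gGfG   [G → G f]
gGfG => gffG   [G → f]
gffG => gffGf   [G → G f]
gffGf => gffff   [G → f]

S=>SG=>SGG=>gGG=>gGfG=>gffG=>gffGf=>gffff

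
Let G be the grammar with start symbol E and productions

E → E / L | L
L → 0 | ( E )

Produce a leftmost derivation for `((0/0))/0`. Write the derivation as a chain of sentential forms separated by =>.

E => E/L => L/L => (E)/L => (L)/L => ((E))/L => ((E/L))/L => ((L/L))/L => ((0/L))/L => ((0/0))/L => ((0/0))/0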